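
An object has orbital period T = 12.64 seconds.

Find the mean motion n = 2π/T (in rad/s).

n = 2π / T.
n = 2π / 12.64 s ≈ 0.4971 rad/s.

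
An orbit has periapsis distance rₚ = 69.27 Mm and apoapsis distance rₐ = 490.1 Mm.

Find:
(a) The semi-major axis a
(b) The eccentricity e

Convert to SI: rₚ = 69.27 Mm = 6.927e+07 m; rₐ = 490.1 Mm = 4.901e+08 m.
(a) a = (rₚ + rₐ) / 2 = (6.927e+07 + 4.901e+08) / 2 ≈ 2.797e+08 m = 279.7 Mm.
(b) e = (rₐ − rₚ) / (rₐ + rₚ) = (4.901e+08 − 6.927e+07) / (4.901e+08 + 6.927e+07) ≈ 0.7523.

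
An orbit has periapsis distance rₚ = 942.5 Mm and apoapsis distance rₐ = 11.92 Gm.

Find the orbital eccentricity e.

Convert to SI: rₚ = 942.5 Mm = 9.425e+08 m; rₐ = 11.92 Gm = 1.192e+10 m.
e = (rₐ − rₚ) / (rₐ + rₚ).
e = (1.192e+10 − 9.425e+08) / (1.192e+10 + 9.425e+08) = 1.09775e+10 / 1.28625e+10 ≈ 0.8534.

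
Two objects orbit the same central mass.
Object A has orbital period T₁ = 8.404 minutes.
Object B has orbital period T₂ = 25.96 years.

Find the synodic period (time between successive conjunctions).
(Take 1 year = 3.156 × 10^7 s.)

Convert to SI: T₁ = 8.404 minutes = 504.24 s; T₂ = 25.96 years = 8.19298e+08 s.
T_syn = |T₁ · T₂ / (T₁ − T₂)|.
T_syn = |504.24 · 8.19298e+08 / (504.24 − 8.19298e+08)| s ≈ 504.2 s = 8.404 minutes.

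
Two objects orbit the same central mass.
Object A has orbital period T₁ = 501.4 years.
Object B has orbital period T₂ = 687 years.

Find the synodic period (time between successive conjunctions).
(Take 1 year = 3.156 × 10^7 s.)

Convert to SI: T₁ = 501.4 years = 1.58242e+10 s; T₂ = 687 years = 2.16817e+10 s.
T_syn = |T₁ · T₂ / (T₁ − T₂)|.
T_syn = |1.58242e+10 · 2.16817e+10 / (1.58242e+10 − 2.16817e+10)| s ≈ 5.857e+10 s = 1856 years.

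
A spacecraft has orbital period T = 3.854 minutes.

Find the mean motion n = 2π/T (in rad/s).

Convert to SI: T = 3.854 minutes = 231.24 s.
n = 2π / T.
n = 2π / 231.24 s ≈ 0.02717 rad/s.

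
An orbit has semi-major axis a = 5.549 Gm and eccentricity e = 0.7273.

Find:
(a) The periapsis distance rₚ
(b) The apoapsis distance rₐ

Convert to SI: a = 5.549 Gm = 5.549e+09 m.
(a) rₚ = a(1 − e) = 5.549e+09 · (1 − 0.7273) = 5.549e+09 · 0.2727 ≈ 1.513e+09 m = 1.513 Gm.
(b) rₐ = a(1 + e) = 5.549e+09 · (1 + 0.7273) = 5.549e+09 · 1.7273 ≈ 9.585e+09 m = 9.585 Gm.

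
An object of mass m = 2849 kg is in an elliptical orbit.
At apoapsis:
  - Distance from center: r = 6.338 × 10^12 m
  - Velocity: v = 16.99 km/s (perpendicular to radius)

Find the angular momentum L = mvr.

Convert to SI: v = 16.99 km/s = 16990 m/s.
Since v is perpendicular to r, L = m · v · r.
L = 2849 · 16990 · 6.338e+12 kg·m²/s ≈ 3.068e+20 kg·m²/s.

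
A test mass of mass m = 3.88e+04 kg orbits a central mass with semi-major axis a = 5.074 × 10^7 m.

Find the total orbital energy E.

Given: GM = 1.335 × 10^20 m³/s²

E = −GMm / (2a).
E = −1.335e+20 · 3.88e+04 / (2 · 5.074e+07) J ≈ -5.104e+16 J = -51.04 PJ.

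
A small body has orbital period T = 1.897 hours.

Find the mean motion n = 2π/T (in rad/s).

Convert to SI: T = 1.897 hours = 6829.2 s.
n = 2π / T.
n = 2π / 6829.2 s ≈ 0.00092 rad/s.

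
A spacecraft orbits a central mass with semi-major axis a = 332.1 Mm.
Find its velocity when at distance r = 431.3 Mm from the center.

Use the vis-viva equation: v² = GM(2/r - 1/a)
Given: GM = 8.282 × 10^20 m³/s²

Convert to SI: a = 332.1 Mm = 3.321e+08 m; r = 431.3 Mm = 4.313e+08 m.
Vis-viva: v = √(GM · (2/r − 1/a)).
2/r − 1/a = 2/4.313e+08 − 1/3.321e+08 = 1.626e-09 m⁻¹.
v = √(8.282e+20 · 1.626e-09) m/s ≈ 1.16e+06 m/s = 1160 km/s.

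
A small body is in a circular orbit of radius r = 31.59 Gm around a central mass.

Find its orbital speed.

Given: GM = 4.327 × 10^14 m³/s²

Convert to SI: r = 31.59 Gm = 3.159e+10 m.
For a circular orbit, gravity supplies the centripetal force, so v = √(GM / r).
v = √(4.327e+14 / 3.159e+10) m/s ≈ 117 m/s = 117 m/s.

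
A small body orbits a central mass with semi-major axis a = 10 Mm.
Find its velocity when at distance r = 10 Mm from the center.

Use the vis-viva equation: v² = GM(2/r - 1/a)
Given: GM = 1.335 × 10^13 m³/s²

Convert to SI: a = 10 Mm = 1e+07 m; r = 10 Mm = 1e+07 m.
Vis-viva: v = √(GM · (2/r − 1/a)).
2/r − 1/a = 2/1e+07 − 1/1e+07 = 1e-07 m⁻¹.
v = √(1.335e+13 · 1e-07) m/s ≈ 1155 m/s = 1.155 km/s.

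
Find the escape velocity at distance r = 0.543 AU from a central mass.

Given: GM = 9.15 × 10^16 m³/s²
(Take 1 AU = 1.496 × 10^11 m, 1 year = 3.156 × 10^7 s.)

Convert to SI: r = 0.543 AU = 8.12328e+10 m.
Escape velocity comes from setting total energy to zero: ½v² − GM/r = 0 ⇒ v_esc = √(2GM / r).
v_esc = √(2 · 9.15e+16 / 8.12328e+10) m/s ≈ 1501 m/s = 0.3166 AU/year.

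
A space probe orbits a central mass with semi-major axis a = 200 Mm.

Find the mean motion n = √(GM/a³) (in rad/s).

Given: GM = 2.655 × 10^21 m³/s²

Convert to SI: a = 200 Mm = 2e+08 m.
n = √(GM / a³).
n = √(2.655e+21 / (2e+08)³) rad/s ≈ 0.01822 rad/s.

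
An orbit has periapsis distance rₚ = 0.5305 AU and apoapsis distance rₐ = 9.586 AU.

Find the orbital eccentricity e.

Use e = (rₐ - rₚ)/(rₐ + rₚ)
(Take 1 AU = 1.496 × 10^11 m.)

Convert to SI: rₚ = 0.5305 AU = 7.93628e+10 m; rₐ = 9.586 AU = 1.43407e+12 m.
e = (rₐ − rₚ) / (rₐ + rₚ).
e = (1.43407e+12 − 7.93628e+10) / (1.43407e+12 + 7.93628e+10) = 1.3547e+12 / 1.51343e+12 ≈ 0.8951.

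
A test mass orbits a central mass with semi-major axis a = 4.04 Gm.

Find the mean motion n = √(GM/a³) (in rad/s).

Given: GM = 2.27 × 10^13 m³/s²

Convert to SI: a = 4.04 Gm = 4.04e+09 m.
n = √(GM / a³).
n = √(2.27e+13 / (4.04e+09)³) rad/s ≈ 1.855e-08 rad/s.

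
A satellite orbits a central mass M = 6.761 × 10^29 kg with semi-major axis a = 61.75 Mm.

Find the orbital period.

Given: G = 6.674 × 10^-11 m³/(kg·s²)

Convert to SI: a = 61.75 Mm = 6.175e+07 m.
GM = G · M = 6.674e-11 · 6.761e+29 = 4.51229e+19 m³/s².
Kepler's third law: T = 2π √(a³ / GM).
Substituting a = 6.175e+07 m and GM = 4.51229e+19 m³/s²:
T = 2π √((6.175e+07)³ / 4.51229e+19) s
T ≈ 453.9 s = 7.565 minutes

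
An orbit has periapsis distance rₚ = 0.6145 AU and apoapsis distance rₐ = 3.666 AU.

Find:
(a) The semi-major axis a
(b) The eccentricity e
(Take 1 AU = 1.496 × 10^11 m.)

Convert to SI: rₚ = 0.6145 AU = 9.19292e+10 m; rₐ = 3.666 AU = 5.48434e+11 m.
(a) a = (rₚ + rₐ) / 2 = (9.19292e+10 + 5.48434e+11) / 2 ≈ 3.202e+11 m = 2.14 AU.
(b) e = (rₐ − rₚ) / (rₐ + rₚ) = (5.48434e+11 − 9.19292e+10) / (5.48434e+11 + 9.19292e+10) ≈ 0.7129.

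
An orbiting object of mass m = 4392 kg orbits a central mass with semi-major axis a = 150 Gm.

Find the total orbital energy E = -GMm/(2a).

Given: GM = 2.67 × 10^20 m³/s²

Convert to SI: a = 150 Gm = 1.5e+11 m.
E = −GMm / (2a).
E = −2.67e+20 · 4392 / (2 · 1.5e+11) J ≈ -3.909e+12 J = -3.909 TJ.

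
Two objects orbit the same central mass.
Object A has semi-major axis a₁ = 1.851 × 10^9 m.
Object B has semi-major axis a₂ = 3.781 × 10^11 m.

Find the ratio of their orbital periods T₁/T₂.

From Kepler's third law, (T₁/T₂)² = (a₁/a₂)³, so T₁/T₂ = (a₁/a₂)^(3/2).
a₁/a₂ = 1.851e+09 / 3.781e+11 = 0.00489553.
T₁/T₂ = (0.00489553)^(3/2) ≈ 0.0003425.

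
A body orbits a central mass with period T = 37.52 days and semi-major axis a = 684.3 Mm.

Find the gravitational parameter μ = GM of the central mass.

Convert to SI: T = 37.52 days = 3.24173e+06 s; a = 684.3 Mm = 6.843e+08 m.
GM = 4π² · a³ / T².
GM = 4π² · (6.843e+08)³ / (3.24173e+06)² m³/s² ≈ 1.204e+15 m³/s² = 1.204 × 10^15 m³/s².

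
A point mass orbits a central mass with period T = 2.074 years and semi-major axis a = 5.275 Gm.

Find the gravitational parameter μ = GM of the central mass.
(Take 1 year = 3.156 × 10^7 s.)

Convert to SI: T = 2.074 years = 6.54554e+07 s; a = 5.275 Gm = 5.275e+09 m.
GM = 4π² · a³ / T².
GM = 4π² · (5.275e+09)³ / (6.54554e+07)² m³/s² ≈ 1.352e+15 m³/s² = 1.352 × 10^15 m³/s².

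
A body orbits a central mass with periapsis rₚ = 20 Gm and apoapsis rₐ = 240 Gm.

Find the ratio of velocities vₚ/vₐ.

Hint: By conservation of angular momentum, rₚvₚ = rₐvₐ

Convert to SI: rₚ = 20 Gm = 2e+10 m; rₐ = 240 Gm = 2.4e+11 m.
Conservation of angular momentum gives rₚvₚ = rₐvₐ, so vₚ/vₐ = rₐ/rₚ.
vₚ/vₐ = 2.4e+11 / 2e+10 ≈ 12.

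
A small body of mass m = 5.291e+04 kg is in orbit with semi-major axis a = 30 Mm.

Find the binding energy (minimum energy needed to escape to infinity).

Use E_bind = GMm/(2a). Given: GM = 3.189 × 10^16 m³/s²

Convert to SI: a = 30 Mm = 3e+07 m.
Total orbital energy is E = −GMm/(2a); binding energy is E_bind = −E = GMm/(2a).
E_bind = 3.189e+16 · 5.291e+04 / (2 · 3e+07) J ≈ 2.812e+13 J = 28.12 TJ.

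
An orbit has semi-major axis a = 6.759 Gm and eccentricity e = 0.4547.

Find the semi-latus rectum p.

Convert to SI: a = 6.759 Gm = 6.759e+09 m.
p = a (1 − e²).
p = 6.759e+09 · (1 − (0.4547)²) = 6.759e+09 · 0.793248 ≈ 5.362e+09 m = 5.362 Gm.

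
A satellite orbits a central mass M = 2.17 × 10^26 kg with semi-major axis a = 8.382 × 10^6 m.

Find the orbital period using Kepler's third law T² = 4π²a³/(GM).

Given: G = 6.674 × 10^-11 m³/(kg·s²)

GM = G · M = 6.674e-11 · 2.17e+26 = 1.44826e+16 m³/s².
Kepler's third law: T = 2π √(a³ / GM).
Substituting a = 8.382e+06 m and GM = 1.44826e+16 m³/s²:
T = 2π √((8.382e+06)³ / 1.44826e+16) s
T ≈ 1267 s = 21.12 minutes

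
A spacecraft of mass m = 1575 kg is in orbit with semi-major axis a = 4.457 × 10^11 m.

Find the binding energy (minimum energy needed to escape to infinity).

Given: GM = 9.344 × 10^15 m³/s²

Total orbital energy is E = −GMm/(2a); binding energy is E_bind = −E = GMm/(2a).
E_bind = 9.344e+15 · 1575 / (2 · 4.457e+11) J ≈ 1.651e+07 J = 16.51 MJ.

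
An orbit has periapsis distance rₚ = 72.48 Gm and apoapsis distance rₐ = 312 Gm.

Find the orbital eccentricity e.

Convert to SI: rₚ = 72.48 Gm = 7.248e+10 m; rₐ = 312 Gm = 3.12e+11 m.
e = (rₐ − rₚ) / (rₐ + rₚ).
e = (3.12e+11 − 7.248e+10) / (3.12e+11 + 7.248e+10) = 2.3952e+11 / 3.8448e+11 ≈ 0.623.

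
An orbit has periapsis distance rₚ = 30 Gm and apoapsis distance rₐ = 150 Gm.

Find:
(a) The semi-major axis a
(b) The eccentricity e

Convert to SI: rₚ = 30 Gm = 3e+10 m; rₐ = 150 Gm = 1.5e+11 m.
(a) a = (rₚ + rₐ) / 2 = (3e+10 + 1.5e+11) / 2 ≈ 9e+10 m = 90 Gm.
(b) e = (rₐ − rₚ) / (rₐ + rₚ) = (1.5e+11 − 3e+10) / (1.5e+11 + 3e+10) ≈ 0.6667.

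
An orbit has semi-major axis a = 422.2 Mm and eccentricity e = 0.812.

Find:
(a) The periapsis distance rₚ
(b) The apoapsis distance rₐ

Convert to SI: a = 422.2 Mm = 4.222e+08 m.
(a) rₚ = a(1 − e) = 4.222e+08 · (1 − 0.812) = 4.222e+08 · 0.188 ≈ 7.937e+07 m = 79.37 Mm.
(b) rₐ = a(1 + e) = 4.222e+08 · (1 + 0.812) = 4.222e+08 · 1.812 ≈ 7.65e+08 m = 765 Mm.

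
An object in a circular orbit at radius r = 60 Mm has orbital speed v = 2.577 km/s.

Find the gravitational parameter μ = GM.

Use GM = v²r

Convert to SI: r = 60 Mm = 6e+07 m; v = 2.577 km/s = 2577 m/s.
For a circular orbit v² = GM/r, so GM = v² · r.
GM = (2577)² · 6e+07 m³/s² ≈ 3.985e+14 m³/s² = 3.985 × 10^14 m³/s².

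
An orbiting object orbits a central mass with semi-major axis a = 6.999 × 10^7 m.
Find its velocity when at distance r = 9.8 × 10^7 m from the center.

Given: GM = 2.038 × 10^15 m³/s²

Vis-viva: v = √(GM · (2/r − 1/a)).
2/r − 1/a = 2/9.8e+07 − 1/6.999e+07 = 6.12041e-09 m⁻¹.
v = √(2.038e+15 · 6.12041e-09) m/s ≈ 3532 m/s = 3.532 km/s.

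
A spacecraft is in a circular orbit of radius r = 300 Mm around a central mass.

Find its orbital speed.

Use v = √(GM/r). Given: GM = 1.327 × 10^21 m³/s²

Convert to SI: r = 300 Mm = 3e+08 m.
For a circular orbit, gravity supplies the centripetal force, so v = √(GM / r).
v = √(1.327e+21 / 3e+08) m/s ≈ 2.103e+06 m/s = 2103 km/s.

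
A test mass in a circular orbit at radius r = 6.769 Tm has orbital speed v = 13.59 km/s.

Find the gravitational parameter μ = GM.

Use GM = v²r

Convert to SI: r = 6.769 Tm = 6.769e+12 m; v = 13.59 km/s = 13590 m/s.
For a circular orbit v² = GM/r, so GM = v² · r.
GM = (13590)² · 6.769e+12 m³/s² ≈ 1.25e+21 m³/s² = 1.25 × 10^21 m³/s².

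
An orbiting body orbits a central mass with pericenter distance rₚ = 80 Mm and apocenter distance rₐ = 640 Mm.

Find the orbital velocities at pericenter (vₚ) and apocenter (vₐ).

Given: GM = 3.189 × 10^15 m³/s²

Convert to SI: rₚ = 80 Mm = 8e+07 m; rₐ = 640 Mm = 6.4e+08 m.
Use the vis-viva equation v² = GM(2/r − 1/a) with a = (rₚ + rₐ)/2 = (8e+07 + 6.4e+08)/2 = 3.6e+08 m.
vₚ = √(GM · (2/rₚ − 1/a)) = √(3.189e+15 · (2/8e+07 − 1/3.6e+08)) m/s ≈ 8418 m/s = 8.418 km/s.
vₐ = √(GM · (2/rₐ − 1/a)) = √(3.189e+15 · (2/6.4e+08 − 1/3.6e+08)) m/s ≈ 1052 m/s = 1.052 km/s.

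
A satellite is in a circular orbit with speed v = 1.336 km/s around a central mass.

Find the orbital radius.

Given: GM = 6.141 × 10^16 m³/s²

Convert to SI: v = 1.336 km/s = 1336 m/s.
For a circular orbit, v² = GM / r, so r = GM / v².
r = 6.141e+16 / (1336)² m ≈ 3.441e+10 m = 34.41 Gm.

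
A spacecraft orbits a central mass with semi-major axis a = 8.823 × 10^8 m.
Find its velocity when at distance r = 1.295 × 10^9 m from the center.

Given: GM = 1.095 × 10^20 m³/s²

Vis-viva: v = √(GM · (2/r − 1/a)).
2/r − 1/a = 2/1.295e+09 − 1/8.823e+08 = 4.11e-10 m⁻¹.
v = √(1.095e+20 · 4.11e-10) m/s ≈ 2.121e+05 m/s = 212.1 km/s.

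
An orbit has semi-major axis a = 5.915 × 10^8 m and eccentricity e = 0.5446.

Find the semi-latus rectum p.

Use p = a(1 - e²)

p = a (1 − e²).
p = 5.915e+08 · (1 − (0.5446)²) = 5.915e+08 · 0.703411 ≈ 4.161e+08 m = 4.161 × 10^8 m.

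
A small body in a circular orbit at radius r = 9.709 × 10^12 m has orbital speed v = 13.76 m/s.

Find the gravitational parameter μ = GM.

For a circular orbit v² = GM/r, so GM = v² · r.
GM = (13.76)² · 9.709e+12 m³/s² ≈ 1.838e+15 m³/s² = 1.838 × 10^15 m³/s².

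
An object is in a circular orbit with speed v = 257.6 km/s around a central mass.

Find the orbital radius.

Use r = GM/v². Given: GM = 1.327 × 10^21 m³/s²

Convert to SI: v = 257.6 km/s = 257600 m/s.
For a circular orbit, v² = GM / r, so r = GM / v².
r = 1.327e+21 / (257600)² m ≈ 2e+10 m = 20 Gm.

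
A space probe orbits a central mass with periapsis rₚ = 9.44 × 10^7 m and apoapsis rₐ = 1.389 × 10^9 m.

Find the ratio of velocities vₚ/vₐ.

Conservation of angular momentum gives rₚvₚ = rₐvₐ, so vₚ/vₐ = rₐ/rₚ.
vₚ/vₐ = 1.389e+09 / 9.44e+07 ≈ 14.71.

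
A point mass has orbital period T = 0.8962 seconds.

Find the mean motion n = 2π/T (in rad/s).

n = 2π / T.
n = 2π / 0.8962 s ≈ 7.011 rad/s.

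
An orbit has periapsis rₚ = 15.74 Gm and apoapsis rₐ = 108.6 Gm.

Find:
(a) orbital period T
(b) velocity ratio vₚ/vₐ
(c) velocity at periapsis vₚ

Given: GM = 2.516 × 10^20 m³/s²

Convert to SI: rₚ = 15.74 Gm = 1.574e+10 m; rₐ = 108.6 Gm = 1.086e+11 m.
(a) With a = (rₚ + rₐ)/2 = 6.217e+10 m, T = 2π √(a³/GM) = 2π √((6.217e+10)³/2.516e+20) s ≈ 6.14e+06 s
(b) Conservation of angular momentum (rₚvₚ = rₐvₐ) gives vₚ/vₐ = rₐ/rₚ = 1.086e+11/1.574e+10 ≈ 6.9
(c) With a = (rₚ + rₐ)/2 = 6.217e+10 m, vₚ = √(GM (2/rₚ − 1/a)) = √(2.516e+20 · (2/1.574e+10 − 1/6.217e+10)) m/s ≈ 1.671e+05 m/s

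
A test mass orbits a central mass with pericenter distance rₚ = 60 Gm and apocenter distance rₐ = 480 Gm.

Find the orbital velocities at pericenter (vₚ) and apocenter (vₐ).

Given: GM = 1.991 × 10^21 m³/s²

Convert to SI: rₚ = 60 Gm = 6e+10 m; rₐ = 480 Gm = 4.8e+11 m.
Use the vis-viva equation v² = GM(2/r − 1/a) with a = (rₚ + rₐ)/2 = (6e+10 + 4.8e+11)/2 = 2.7e+11 m.
vₚ = √(GM · (2/rₚ − 1/a)) = √(1.991e+21 · (2/6e+10 − 1/2.7e+11)) m/s ≈ 2.429e+05 m/s = 242.9 km/s.
vₐ = √(GM · (2/rₐ − 1/a)) = √(1.991e+21 · (2/4.8e+11 − 1/2.7e+11)) m/s ≈ 3.036e+04 m/s = 30.36 km/s.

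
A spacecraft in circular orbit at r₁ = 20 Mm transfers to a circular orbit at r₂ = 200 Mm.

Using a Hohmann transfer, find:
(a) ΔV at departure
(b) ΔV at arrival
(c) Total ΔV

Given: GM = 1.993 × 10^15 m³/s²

Convert to SI: r₁ = 20 Mm = 2e+07 m; r₂ = 200 Mm = 2e+08 m.
Transfer semi-major axis: a_t = (r₁ + r₂)/2 = (2e+07 + 2e+08)/2 = 1.1e+08 m.
Circular speeds: v₁ = √(GM/r₁) = 9982.48 m/s, v₂ = √(GM/r₂) = 3156.74 m/s.
Transfer speeds (vis-viva v² = GM(2/r − 1/a_t)): v₁ᵗ = 13460.4 m/s, v₂ᵗ = 1346.04 m/s.
(a) ΔV₁ = |v₁ᵗ − v₁| ≈ 3478 m/s = 3.478 km/s.
(b) ΔV₂ = |v₂ − v₂ᵗ| ≈ 1811 m/s = 1.811 km/s.
(c) ΔV_total = ΔV₁ + ΔV₂ ≈ 5289 m/s = 5.289 km/s.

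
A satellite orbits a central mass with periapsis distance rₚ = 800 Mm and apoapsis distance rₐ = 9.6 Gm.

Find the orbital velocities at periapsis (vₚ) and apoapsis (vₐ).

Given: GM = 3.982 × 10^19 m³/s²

Convert to SI: rₚ = 800 Mm = 8e+08 m; rₐ = 9.6 Gm = 9.6e+09 m.
Use the vis-viva equation v² = GM(2/r − 1/a) with a = (rₚ + rₐ)/2 = (8e+08 + 9.6e+09)/2 = 5.2e+09 m.
vₚ = √(GM · (2/rₚ − 1/a)) = √(3.982e+19 · (2/8e+08 − 1/5.2e+09)) m/s ≈ 3.031e+05 m/s = 303.1 km/s.
vₐ = √(GM · (2/rₐ − 1/a)) = √(3.982e+19 · (2/9.6e+09 − 1/5.2e+09)) m/s ≈ 2.526e+04 m/s = 25.26 km/s.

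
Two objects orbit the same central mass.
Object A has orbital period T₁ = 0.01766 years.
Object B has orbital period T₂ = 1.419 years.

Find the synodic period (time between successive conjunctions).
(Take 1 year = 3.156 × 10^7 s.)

Convert to SI: T₁ = 0.01766 years = 557350 s; T₂ = 1.419 years = 4.47836e+07 s.
T_syn = |T₁ · T₂ / (T₁ − T₂)|.
T_syn = |557350 · 4.47836e+07 / (557350 − 4.47836e+07)| s ≈ 5.644e+05 s = 0.01788 years.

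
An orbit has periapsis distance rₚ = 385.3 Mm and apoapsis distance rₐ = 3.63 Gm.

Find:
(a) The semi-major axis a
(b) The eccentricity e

Convert to SI: rₚ = 385.3 Mm = 3.853e+08 m; rₐ = 3.63 Gm = 3.63e+09 m.
(a) a = (rₚ + rₐ) / 2 = (3.853e+08 + 3.63e+09) / 2 ≈ 2.008e+09 m = 2.008 Gm.
(b) e = (rₐ − rₚ) / (rₐ + rₚ) = (3.63e+09 − 3.853e+08) / (3.63e+09 + 3.853e+08) ≈ 0.8081.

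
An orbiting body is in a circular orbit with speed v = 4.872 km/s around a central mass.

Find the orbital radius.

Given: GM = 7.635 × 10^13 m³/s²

Convert to SI: v = 4.872 km/s = 4872 m/s.
For a circular orbit, v² = GM / r, so r = GM / v².
r = 7.635e+13 / (4872)² m ≈ 3.217e+06 m = 3.217 Mm.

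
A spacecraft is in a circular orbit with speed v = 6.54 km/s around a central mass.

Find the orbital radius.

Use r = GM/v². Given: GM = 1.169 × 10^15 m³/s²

Convert to SI: v = 6.54 km/s = 6540 m/s.
For a circular orbit, v² = GM / r, so r = GM / v².
r = 1.169e+15 / (6540)² m ≈ 2.733e+07 m = 27.33 Mm.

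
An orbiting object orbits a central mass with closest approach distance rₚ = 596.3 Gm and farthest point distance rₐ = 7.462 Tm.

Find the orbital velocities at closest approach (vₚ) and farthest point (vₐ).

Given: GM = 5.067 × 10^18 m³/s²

Convert to SI: rₚ = 596.3 Gm = 5.963e+11 m; rₐ = 7.462 Tm = 7.462e+12 m.
Use the vis-viva equation v² = GM(2/r − 1/a) with a = (rₚ + rₐ)/2 = (5.963e+11 + 7.462e+12)/2 = 4.02915e+12 m.
vₚ = √(GM · (2/rₚ − 1/a)) = √(5.067e+18 · (2/5.963e+11 − 1/4.02915e+12)) m/s ≈ 3967 m/s = 3.967 km/s.
vₐ = √(GM · (2/rₐ − 1/a)) = √(5.067e+18 · (2/7.462e+12 − 1/4.02915e+12)) m/s ≈ 317 m/s = 317 m/s.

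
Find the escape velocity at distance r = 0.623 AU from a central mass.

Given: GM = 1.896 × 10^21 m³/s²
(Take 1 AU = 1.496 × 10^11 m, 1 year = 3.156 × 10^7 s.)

Convert to SI: r = 0.623 AU = 9.32008e+10 m.
Escape velocity comes from setting total energy to zero: ½v² − GM/r = 0 ⇒ v_esc = √(2GM / r).
v_esc = √(2 · 1.896e+21 / 9.32008e+10) m/s ≈ 2.017e+05 m/s = 42.55 AU/year.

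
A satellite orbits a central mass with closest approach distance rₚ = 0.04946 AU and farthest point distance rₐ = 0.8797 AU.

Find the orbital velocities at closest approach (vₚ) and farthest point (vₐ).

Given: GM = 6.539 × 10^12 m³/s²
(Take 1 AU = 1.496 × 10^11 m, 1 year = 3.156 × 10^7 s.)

Convert to SI: rₚ = 0.04946 AU = 7.39922e+09 m; rₐ = 0.8797 AU = 1.31603e+11 m.
Use the vis-viva equation v² = GM(2/r − 1/a) with a = (rₚ + rₐ)/2 = (7.39922e+09 + 1.31603e+11)/2 = 6.95012e+10 m.
vₚ = √(GM · (2/rₚ − 1/a)) = √(6.539e+12 · (2/7.39922e+09 − 1/6.95012e+10)) m/s ≈ 40.91 m/s = 0.00863 AU/year.
vₐ = √(GM · (2/rₐ − 1/a)) = √(6.539e+12 · (2/1.31603e+11 − 1/6.95012e+10)) m/s ≈ 2.3 m/s = 0.0004852 AU/year.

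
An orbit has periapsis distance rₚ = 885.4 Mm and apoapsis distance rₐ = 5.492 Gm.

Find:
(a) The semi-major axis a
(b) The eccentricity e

Convert to SI: rₚ = 885.4 Mm = 8.854e+08 m; rₐ = 5.492 Gm = 5.492e+09 m.
(a) a = (rₚ + rₐ) / 2 = (8.854e+08 + 5.492e+09) / 2 ≈ 3.189e+09 m = 3.189 Gm.
(b) e = (rₐ − rₚ) / (rₐ + rₚ) = (5.492e+09 − 8.854e+08) / (5.492e+09 + 8.854e+08) ≈ 0.7223.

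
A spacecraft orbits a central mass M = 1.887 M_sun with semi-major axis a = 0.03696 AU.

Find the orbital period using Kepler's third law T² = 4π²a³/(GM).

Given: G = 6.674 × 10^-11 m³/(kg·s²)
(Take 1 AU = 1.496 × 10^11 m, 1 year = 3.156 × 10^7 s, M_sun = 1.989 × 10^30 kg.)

Convert to SI: a = 0.03696 AU = 5.52922e+09 m; M = 1.887 M_sun = 3.75324e+30 kg.
GM = G · M = 6.674e-11 · 3.75324e+30 = 2.50491e+20 m³/s².
Kepler's third law: T = 2π √(a³ / GM).
Substituting a = 5.52922e+09 m and GM = 2.50491e+20 m³/s²:
T = 2π √((5.52922e+09)³ / 2.50491e+20) s
T ≈ 1.632e+05 s = 0.005172 years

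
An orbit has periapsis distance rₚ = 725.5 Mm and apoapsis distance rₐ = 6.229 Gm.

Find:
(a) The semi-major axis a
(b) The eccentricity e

Convert to SI: rₚ = 725.5 Mm = 7.255e+08 m; rₐ = 6.229 Gm = 6.229e+09 m.
(a) a = (rₚ + rₐ) / 2 = (7.255e+08 + 6.229e+09) / 2 ≈ 3.477e+09 m = 3.477 Gm.
(b) e = (rₐ − rₚ) / (rₐ + rₚ) = (6.229e+09 − 7.255e+08) / (6.229e+09 + 7.255e+08) ≈ 0.7914.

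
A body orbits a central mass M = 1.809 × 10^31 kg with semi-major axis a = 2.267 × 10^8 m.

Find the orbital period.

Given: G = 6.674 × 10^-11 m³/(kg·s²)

GM = G · M = 6.674e-11 · 1.809e+31 = 1.20733e+21 m³/s².
Kepler's third law: T = 2π √(a³ / GM).
Substituting a = 2.267e+08 m and GM = 1.20733e+21 m³/s²:
T = 2π √((2.267e+08)³ / 1.20733e+21) s
T ≈ 617.2 s = 10.29 minutes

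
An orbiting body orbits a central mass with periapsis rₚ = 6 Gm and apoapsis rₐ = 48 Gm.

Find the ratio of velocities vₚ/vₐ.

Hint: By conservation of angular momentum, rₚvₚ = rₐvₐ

Convert to SI: rₚ = 6 Gm = 6e+09 m; rₐ = 48 Gm = 4.8e+10 m.
Conservation of angular momentum gives rₚvₚ = rₐvₐ, so vₚ/vₐ = rₐ/rₚ.
vₚ/vₐ = 4.8e+10 / 6e+09 ≈ 8.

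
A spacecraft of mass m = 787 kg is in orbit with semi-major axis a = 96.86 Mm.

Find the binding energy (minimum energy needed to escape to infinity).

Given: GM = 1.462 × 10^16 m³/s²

Convert to SI: a = 96.86 Mm = 9.686e+07 m.
Total orbital energy is E = −GMm/(2a); binding energy is E_bind = −E = GMm/(2a).
E_bind = 1.462e+16 · 787 / (2 · 9.686e+07) J ≈ 5.939e+10 J = 59.39 GJ.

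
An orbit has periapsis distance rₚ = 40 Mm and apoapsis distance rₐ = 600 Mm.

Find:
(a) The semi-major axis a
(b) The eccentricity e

Convert to SI: rₚ = 40 Mm = 4e+07 m; rₐ = 600 Mm = 6e+08 m.
(a) a = (rₚ + rₐ) / 2 = (4e+07 + 6e+08) / 2 ≈ 3.2e+08 m = 320 Mm.
(b) e = (rₐ − rₚ) / (rₐ + rₚ) = (6e+08 − 4e+07) / (6e+08 + 4e+07) ≈ 0.875.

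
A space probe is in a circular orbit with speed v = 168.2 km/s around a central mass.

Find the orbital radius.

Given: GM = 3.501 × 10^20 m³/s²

Convert to SI: v = 168.2 km/s = 168200 m/s.
For a circular orbit, v² = GM / r, so r = GM / v².
r = 3.501e+20 / (168200)² m ≈ 1.237e+10 m = 1.237 × 10^10 m.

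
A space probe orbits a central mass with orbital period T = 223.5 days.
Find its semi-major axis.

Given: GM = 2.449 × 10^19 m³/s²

Convert to SI: T = 223.5 days = 1.93104e+07 s.
Invert Kepler's third law: a = (GM · T² / (4π²))^(1/3).
Substituting T = 1.93104e+07 s and GM = 2.449e+19 m³/s²:
a = (2.449e+19 · (1.93104e+07)² / (4π²))^(1/3) m
a ≈ 6.139e+10 m = 6.139 × 10^10 m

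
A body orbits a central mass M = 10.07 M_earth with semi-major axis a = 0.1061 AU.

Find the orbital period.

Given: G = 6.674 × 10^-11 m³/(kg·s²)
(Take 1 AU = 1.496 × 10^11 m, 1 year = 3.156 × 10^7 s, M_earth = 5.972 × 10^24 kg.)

Convert to SI: a = 0.1061 AU = 1.58726e+10 m; M = 10.07 M_earth = 6.0138e+25 kg.
GM = G · M = 6.674e-11 · 6.0138e+25 = 4.01361e+15 m³/s².
Kepler's third law: T = 2π √(a³ / GM).
Substituting a = 1.58726e+10 m and GM = 4.01361e+15 m³/s²:
T = 2π √((1.58726e+10)³ / 4.01361e+15) s
T ≈ 1.983e+08 s = 6.284 years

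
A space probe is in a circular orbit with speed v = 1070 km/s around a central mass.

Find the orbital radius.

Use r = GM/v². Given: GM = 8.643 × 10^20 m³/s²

Convert to SI: v = 1070 km/s = 1.07e+06 m/s.
For a circular orbit, v² = GM / r, so r = GM / v².
r = 8.643e+20 / (1.07e+06)² m ≈ 7.549e+08 m = 7.549 × 10^8 m.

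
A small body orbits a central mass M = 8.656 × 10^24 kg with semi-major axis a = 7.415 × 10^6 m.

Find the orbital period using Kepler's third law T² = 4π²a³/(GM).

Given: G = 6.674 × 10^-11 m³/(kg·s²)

GM = G · M = 6.674e-11 · 8.656e+24 = 5.77701e+14 m³/s².
Kepler's third law: T = 2π √(a³ / GM).
Substituting a = 7.415e+06 m and GM = 5.77701e+14 m³/s²:
T = 2π √((7.415e+06)³ / 5.77701e+14) s
T ≈ 5278 s = 1.466 hours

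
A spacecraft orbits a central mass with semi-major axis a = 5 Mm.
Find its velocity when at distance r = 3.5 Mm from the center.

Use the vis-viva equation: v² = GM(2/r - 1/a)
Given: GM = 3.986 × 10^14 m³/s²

Convert to SI: a = 5 Mm = 5e+06 m; r = 3.5 Mm = 3.5e+06 m.
Vis-viva: v = √(GM · (2/r − 1/a)).
2/r − 1/a = 2/3.5e+06 − 1/5e+06 = 3.71429e-07 m⁻¹.
v = √(3.986e+14 · 3.71429e-07) m/s ≈ 1.217e+04 m/s = 12.17 km/s.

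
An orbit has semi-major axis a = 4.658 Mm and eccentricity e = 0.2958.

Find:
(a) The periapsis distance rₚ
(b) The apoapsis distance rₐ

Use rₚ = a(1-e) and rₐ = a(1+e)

Convert to SI: a = 4.658 Mm = 4.658e+06 m.
(a) rₚ = a(1 − e) = 4.658e+06 · (1 − 0.2958) = 4.658e+06 · 0.7042 ≈ 3.28e+06 m = 3.28 Mm.
(b) rₐ = a(1 + e) = 4.658e+06 · (1 + 0.2958) = 4.658e+06 · 1.2958 ≈ 6.036e+06 m = 6.036 Mm.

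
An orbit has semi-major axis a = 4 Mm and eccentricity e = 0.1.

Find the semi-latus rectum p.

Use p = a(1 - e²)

Convert to SI: a = 4 Mm = 4e+06 m.
p = a (1 − e²).
p = 4e+06 · (1 − (0.1)²) = 4e+06 · 0.99 ≈ 3.96e+06 m = 3.96 Mm.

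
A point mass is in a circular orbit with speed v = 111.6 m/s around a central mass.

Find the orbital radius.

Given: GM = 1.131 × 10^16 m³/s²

For a circular orbit, v² = GM / r, so r = GM / v².
r = 1.131e+16 / (111.6)² m ≈ 9.081e+11 m = 908.1 Gm.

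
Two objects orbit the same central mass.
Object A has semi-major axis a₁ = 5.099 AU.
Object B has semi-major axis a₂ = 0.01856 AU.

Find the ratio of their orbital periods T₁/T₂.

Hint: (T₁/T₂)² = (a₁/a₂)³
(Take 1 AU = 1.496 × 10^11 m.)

Convert to SI: a₁ = 5.099 AU = 7.6281e+11 m; a₂ = 0.01856 AU = 2.77658e+09 m.
From Kepler's third law, (T₁/T₂)² = (a₁/a₂)³, so T₁/T₂ = (a₁/a₂)^(3/2).
a₁/a₂ = 7.6281e+11 / 2.77658e+09 = 274.731.
T₁/T₂ = (274.731)^(3/2) ≈ 4554.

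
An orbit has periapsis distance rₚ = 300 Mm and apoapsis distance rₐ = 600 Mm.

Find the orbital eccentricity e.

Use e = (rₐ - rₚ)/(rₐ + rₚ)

Convert to SI: rₚ = 300 Mm = 3e+08 m; rₐ = 600 Mm = 6e+08 m.
e = (rₐ − rₚ) / (rₐ + rₚ).
e = (6e+08 − 3e+08) / (6e+08 + 3e+08) = 3e+08 / 9e+08 ≈ 0.3333.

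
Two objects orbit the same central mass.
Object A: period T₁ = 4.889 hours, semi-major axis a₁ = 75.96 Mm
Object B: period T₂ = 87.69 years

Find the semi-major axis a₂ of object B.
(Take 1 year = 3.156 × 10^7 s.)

Convert to SI: T₁ = 4.889 hours = 17600.4 s; a₁ = 75.96 Mm = 7.596e+07 m; T₂ = 87.69 years = 2.7675e+09 s.
Kepler's third law: (T₁/T₂)² = (a₁/a₂)³ ⇒ a₂ = a₁ · (T₂/T₁)^(2/3).
T₂/T₁ = 2.7675e+09 / 17600.4 = 157241.
a₂ = 7.596e+07 · (157241)^(2/3) m ≈ 2.213e+11 m = 221.3 Gm.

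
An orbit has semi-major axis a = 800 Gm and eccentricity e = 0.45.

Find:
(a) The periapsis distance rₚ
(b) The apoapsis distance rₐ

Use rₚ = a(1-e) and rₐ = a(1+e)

Convert to SI: a = 800 Gm = 8e+11 m.
(a) rₚ = a(1 − e) = 8e+11 · (1 − 0.45) = 8e+11 · 0.55 ≈ 4.4e+11 m = 440 Gm.
(b) rₐ = a(1 + e) = 8e+11 · (1 + 0.45) = 8e+11 · 1.45 ≈ 1.16e+12 m = 1.16 Tm.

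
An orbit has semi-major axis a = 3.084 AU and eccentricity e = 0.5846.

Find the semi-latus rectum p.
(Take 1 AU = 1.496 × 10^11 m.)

Convert to SI: a = 3.084 AU = 4.61366e+11 m.
p = a (1 − e²).
p = 4.61366e+11 · (1 − (0.5846)²) = 4.61366e+11 · 0.658243 ≈ 3.037e+11 m = 2.03 AU.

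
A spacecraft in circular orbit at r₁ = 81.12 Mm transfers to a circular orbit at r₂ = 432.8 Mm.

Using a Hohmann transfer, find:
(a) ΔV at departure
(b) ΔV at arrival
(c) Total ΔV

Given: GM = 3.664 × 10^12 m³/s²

Convert to SI: r₁ = 81.12 Mm = 8.112e+07 m; r₂ = 432.8 Mm = 4.328e+08 m.
Transfer semi-major axis: a_t = (r₁ + r₂)/2 = (8.112e+07 + 4.328e+08)/2 = 2.5696e+08 m.
Circular speeds: v₁ = √(GM/r₁) = 212.527 m/s, v₂ = √(GM/r₂) = 92.0098 m/s.
Transfer speeds (vis-viva v² = GM(2/r − 1/a_t)): v₁ᵗ = 275.819 m/s, v₂ᵗ = 51.697 m/s.
(a) ΔV₁ = |v₁ᵗ − v₁| ≈ 63.29 m/s = 63.29 m/s.
(b) ΔV₂ = |v₂ − v₂ᵗ| ≈ 40.31 m/s = 40.31 m/s.
(c) ΔV_total = ΔV₁ + ΔV₂ ≈ 103.6 m/s = 103.6 m/s.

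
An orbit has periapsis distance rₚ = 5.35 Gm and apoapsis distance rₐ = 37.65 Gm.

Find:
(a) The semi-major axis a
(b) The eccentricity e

Convert to SI: rₚ = 5.35 Gm = 5.35e+09 m; rₐ = 37.65 Gm = 3.765e+10 m.
(a) a = (rₚ + rₐ) / 2 = (5.35e+09 + 3.765e+10) / 2 ≈ 2.15e+10 m = 21.5 Gm.
(b) e = (rₐ − rₚ) / (rₐ + rₚ) = (3.765e+10 − 5.35e+09) / (3.765e+10 + 5.35e+09) ≈ 0.7512.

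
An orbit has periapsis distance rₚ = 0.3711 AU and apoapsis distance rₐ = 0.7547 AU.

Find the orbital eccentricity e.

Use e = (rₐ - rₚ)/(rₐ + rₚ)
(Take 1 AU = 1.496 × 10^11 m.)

Convert to SI: rₚ = 0.3711 AU = 5.55166e+10 m; rₐ = 0.7547 AU = 1.12903e+11 m.
e = (rₐ − rₚ) / (rₐ + rₚ).
e = (1.12903e+11 − 5.55166e+10) / (1.12903e+11 + 5.55166e+10) = 5.73866e+10 / 1.6842e+11 ≈ 0.3407.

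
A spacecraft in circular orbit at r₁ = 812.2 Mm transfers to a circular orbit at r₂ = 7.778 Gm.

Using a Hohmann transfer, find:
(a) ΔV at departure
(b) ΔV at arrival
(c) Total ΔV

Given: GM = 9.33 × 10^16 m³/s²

Convert to SI: r₁ = 812.2 Mm = 8.122e+08 m; r₂ = 7.778 Gm = 7.778e+09 m.
Transfer semi-major axis: a_t = (r₁ + r₂)/2 = (8.122e+08 + 7.778e+09)/2 = 4.2951e+09 m.
Circular speeds: v₁ = √(GM/r₁) = 10717.9 m/s, v₂ = √(GM/r₂) = 3463.43 m/s.
Transfer speeds (vis-viva v² = GM(2/r − 1/a_t)): v₁ᵗ = 14423 m/s, v₂ᵗ = 1506.09 m/s.
(a) ΔV₁ = |v₁ᵗ − v₁| ≈ 3705 m/s = 3.705 km/s.
(b) ΔV₂ = |v₂ − v₂ᵗ| ≈ 1957 m/s = 1.957 km/s.
(c) ΔV_total = ΔV₁ + ΔV₂ ≈ 5662 m/s = 5.662 km/s.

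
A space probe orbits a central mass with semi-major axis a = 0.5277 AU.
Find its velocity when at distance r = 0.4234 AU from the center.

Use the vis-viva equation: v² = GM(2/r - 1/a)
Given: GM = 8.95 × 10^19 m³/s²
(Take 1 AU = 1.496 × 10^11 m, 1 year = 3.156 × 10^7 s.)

Convert to SI: a = 0.5277 AU = 7.89439e+10 m; r = 0.4234 AU = 6.33406e+10 m.
Vis-viva: v = √(GM · (2/r − 1/a)).
2/r − 1/a = 2/6.33406e+10 − 1/7.89439e+10 = 1.89081e-11 m⁻¹.
v = √(8.95e+19 · 1.89081e-11) m/s ≈ 4.114e+04 m/s = 8.678 AU/year.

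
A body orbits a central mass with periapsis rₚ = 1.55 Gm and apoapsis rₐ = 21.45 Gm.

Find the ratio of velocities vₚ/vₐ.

Convert to SI: rₚ = 1.55 Gm = 1.55e+09 m; rₐ = 21.45 Gm = 2.145e+10 m.
Conservation of angular momentum gives rₚvₚ = rₐvₐ, so vₚ/vₐ = rₐ/rₚ.
vₚ/vₐ = 2.145e+10 / 1.55e+09 ≈ 13.84.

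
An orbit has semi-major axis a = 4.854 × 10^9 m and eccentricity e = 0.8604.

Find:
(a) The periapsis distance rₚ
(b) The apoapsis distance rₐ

(a) rₚ = a(1 − e) = 4.854e+09 · (1 − 0.8604) = 4.854e+09 · 0.1396 ≈ 6.776e+08 m = 6.776 × 10^8 m.
(b) rₐ = a(1 + e) = 4.854e+09 · (1 + 0.8604) = 4.854e+09 · 1.8604 ≈ 9.03e+09 m = 9.03 × 10^9 m.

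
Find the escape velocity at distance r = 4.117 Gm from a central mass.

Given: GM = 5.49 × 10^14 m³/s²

Convert to SI: r = 4.117 Gm = 4.117e+09 m.
Escape velocity comes from setting total energy to zero: ½v² − GM/r = 0 ⇒ v_esc = √(2GM / r).
v_esc = √(2 · 5.49e+14 / 4.117e+09) m/s ≈ 516.4 m/s = 516.4 m/s.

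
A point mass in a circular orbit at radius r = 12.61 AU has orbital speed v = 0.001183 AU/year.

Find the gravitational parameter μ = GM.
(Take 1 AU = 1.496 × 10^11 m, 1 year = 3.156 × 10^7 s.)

Convert to SI: r = 12.61 AU = 1.88646e+12 m; v = 0.001183 AU/year = 5.60763 m/s.
For a circular orbit v² = GM/r, so GM = v² · r.
GM = (5.60763)² · 1.88646e+12 m³/s² ≈ 5.932e+13 m³/s² = 5.932 × 10^13 m³/s².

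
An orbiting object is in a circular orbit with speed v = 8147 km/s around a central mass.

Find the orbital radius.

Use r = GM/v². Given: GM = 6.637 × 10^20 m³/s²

Convert to SI: v = 8147 km/s = 8.147e+06 m/s.
For a circular orbit, v² = GM / r, so r = GM / v².
r = 6.637e+20 / (8.147e+06)² m ≈ 9.999e+06 m = 9.999 Mm.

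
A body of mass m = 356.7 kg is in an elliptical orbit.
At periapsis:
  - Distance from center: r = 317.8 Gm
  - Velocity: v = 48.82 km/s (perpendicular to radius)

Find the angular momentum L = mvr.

Convert to SI: r = 317.8 Gm = 3.178e+11 m; v = 48.82 km/s = 48820 m/s.
Since v is perpendicular to r, L = m · v · r.
L = 356.7 · 48820 · 3.178e+11 kg·m²/s ≈ 5.534e+18 kg·m²/s.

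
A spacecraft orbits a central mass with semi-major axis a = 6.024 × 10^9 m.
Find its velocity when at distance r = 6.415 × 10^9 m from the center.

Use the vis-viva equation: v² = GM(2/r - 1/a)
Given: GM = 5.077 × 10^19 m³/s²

Vis-viva: v = √(GM · (2/r − 1/a)).
2/r − 1/a = 2/6.415e+09 − 1/6.024e+09 = 1.45767e-10 m⁻¹.
v = √(5.077e+19 · 1.45767e-10) m/s ≈ 8.603e+04 m/s = 86.03 km/s.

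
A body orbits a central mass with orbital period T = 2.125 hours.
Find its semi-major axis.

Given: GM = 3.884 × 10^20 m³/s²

Convert to SI: T = 2.125 hours = 7650 s.
Invert Kepler's third law: a = (GM · T² / (4π²))^(1/3).
Substituting T = 7650 s and GM = 3.884e+20 m³/s²:
a = (3.884e+20 · (7650)² / (4π²))^(1/3) m
a ≈ 8.319e+08 m = 831.9 Mm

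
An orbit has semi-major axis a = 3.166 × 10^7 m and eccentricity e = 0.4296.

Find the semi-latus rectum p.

p = a (1 − e²).
p = 3.166e+07 · (1 − (0.4296)²) = 3.166e+07 · 0.815444 ≈ 2.582e+07 m = 2.582 × 10^7 m.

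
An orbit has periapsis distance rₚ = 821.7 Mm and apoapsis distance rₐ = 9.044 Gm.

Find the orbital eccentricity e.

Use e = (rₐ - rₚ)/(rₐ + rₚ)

Convert to SI: rₚ = 821.7 Mm = 8.217e+08 m; rₐ = 9.044 Gm = 9.044e+09 m.
e = (rₐ − rₚ) / (rₐ + rₚ).
e = (9.044e+09 − 8.217e+08) / (9.044e+09 + 8.217e+08) = 8.2223e+09 / 9.8657e+09 ≈ 0.8334.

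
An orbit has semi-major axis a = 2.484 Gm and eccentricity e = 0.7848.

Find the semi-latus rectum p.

Convert to SI: a = 2.484 Gm = 2.484e+09 m.
p = a (1 − e²).
p = 2.484e+09 · (1 − (0.7848)²) = 2.484e+09 · 0.384089 ≈ 9.541e+08 m = 954.1 Mm.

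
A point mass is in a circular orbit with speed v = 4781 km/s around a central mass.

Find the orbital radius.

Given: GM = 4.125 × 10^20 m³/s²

Convert to SI: v = 4781 km/s = 4.781e+06 m/s.
For a circular orbit, v² = GM / r, so r = GM / v².
r = 4.125e+20 / (4.781e+06)² m ≈ 1.805e+07 m = 18.05 Mm.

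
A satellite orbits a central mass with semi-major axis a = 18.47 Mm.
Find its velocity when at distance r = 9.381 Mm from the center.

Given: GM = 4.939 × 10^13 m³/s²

Convert to SI: a = 18.47 Mm = 1.847e+07 m; r = 9.381 Mm = 9.381e+06 m.
Vis-viva: v = √(GM · (2/r − 1/a)).
2/r − 1/a = 2/9.381e+06 − 1/1.847e+07 = 1.59055e-07 m⁻¹.
v = √(4.939e+13 · 1.59055e-07) m/s ≈ 2803 m/s = 2.803 km/s.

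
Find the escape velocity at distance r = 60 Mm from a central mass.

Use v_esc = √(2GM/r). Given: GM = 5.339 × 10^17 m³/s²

Convert to SI: r = 60 Mm = 6e+07 m.
Escape velocity comes from setting total energy to zero: ½v² − GM/r = 0 ⇒ v_esc = √(2GM / r).
v_esc = √(2 · 5.339e+17 / 6e+07) m/s ≈ 1.334e+05 m/s = 133.4 km/s.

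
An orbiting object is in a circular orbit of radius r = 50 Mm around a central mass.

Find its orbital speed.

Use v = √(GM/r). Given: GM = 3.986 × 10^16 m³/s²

Convert to SI: r = 50 Mm = 5e+07 m.
For a circular orbit, gravity supplies the centripetal force, so v = √(GM / r).
v = √(3.986e+16 / 5e+07) m/s ≈ 2.823e+04 m/s = 28.23 km/s.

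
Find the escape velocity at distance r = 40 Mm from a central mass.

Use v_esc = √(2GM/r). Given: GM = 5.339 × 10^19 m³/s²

Convert to SI: r = 40 Mm = 4e+07 m.
Escape velocity comes from setting total energy to zero: ½v² − GM/r = 0 ⇒ v_esc = √(2GM / r).
v_esc = √(2 · 5.339e+19 / 4e+07) m/s ≈ 1.634e+06 m/s = 1634 km/s.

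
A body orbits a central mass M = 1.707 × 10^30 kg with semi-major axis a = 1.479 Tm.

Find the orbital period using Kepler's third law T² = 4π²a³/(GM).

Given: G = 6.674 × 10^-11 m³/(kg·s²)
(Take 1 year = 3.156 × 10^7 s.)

Convert to SI: a = 1.479 Tm = 1.479e+12 m.
GM = G · M = 6.674e-11 · 1.707e+30 = 1.13925e+20 m³/s².
Kepler's third law: T = 2π √(a³ / GM).
Substituting a = 1.479e+12 m and GM = 1.13925e+20 m³/s²:
T = 2π √((1.479e+12)³ / 1.13925e+20) s
T ≈ 1.059e+09 s = 33.55 years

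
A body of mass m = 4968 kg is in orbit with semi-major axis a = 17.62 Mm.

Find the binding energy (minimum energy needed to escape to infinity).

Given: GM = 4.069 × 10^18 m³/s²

Convert to SI: a = 17.62 Mm = 1.762e+07 m.
Total orbital energy is E = −GMm/(2a); binding energy is E_bind = −E = GMm/(2a).
E_bind = 4.069e+18 · 4968 / (2 · 1.762e+07) J ≈ 5.736e+14 J = 573.6 TJ.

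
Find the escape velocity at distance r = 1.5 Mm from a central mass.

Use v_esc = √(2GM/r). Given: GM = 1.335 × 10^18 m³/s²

Convert to SI: r = 1.5 Mm = 1.5e+06 m.
Escape velocity comes from setting total energy to zero: ½v² − GM/r = 0 ⇒ v_esc = √(2GM / r).
v_esc = √(2 · 1.335e+18 / 1.5e+06) m/s ≈ 1.334e+06 m/s = 1334 km/s.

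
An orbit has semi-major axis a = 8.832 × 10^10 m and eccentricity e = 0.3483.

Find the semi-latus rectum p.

p = a (1 − e²).
p = 8.832e+10 · (1 − (0.3483)²) = 8.832e+10 · 0.878687 ≈ 7.761e+10 m = 7.761 × 10^10 m.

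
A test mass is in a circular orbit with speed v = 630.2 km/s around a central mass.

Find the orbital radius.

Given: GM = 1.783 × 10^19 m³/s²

Convert to SI: v = 630.2 km/s = 630200 m/s.
For a circular orbit, v² = GM / r, so r = GM / v².
r = 1.783e+19 / (630200)² m ≈ 4.489e+07 m = 44.89 Mm.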